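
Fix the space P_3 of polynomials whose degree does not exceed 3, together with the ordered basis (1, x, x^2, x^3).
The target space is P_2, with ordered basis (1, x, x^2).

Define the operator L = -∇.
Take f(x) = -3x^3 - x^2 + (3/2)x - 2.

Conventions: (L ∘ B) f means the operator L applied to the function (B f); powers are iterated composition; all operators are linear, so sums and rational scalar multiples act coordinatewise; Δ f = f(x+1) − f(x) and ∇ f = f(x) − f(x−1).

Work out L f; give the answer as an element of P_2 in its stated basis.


g(x) = 9x^2 - 7x + 1/2

∇ f = -9x^2 + 7x - 1/2
(-∇) f = 9x^2 - 7x + 1/2


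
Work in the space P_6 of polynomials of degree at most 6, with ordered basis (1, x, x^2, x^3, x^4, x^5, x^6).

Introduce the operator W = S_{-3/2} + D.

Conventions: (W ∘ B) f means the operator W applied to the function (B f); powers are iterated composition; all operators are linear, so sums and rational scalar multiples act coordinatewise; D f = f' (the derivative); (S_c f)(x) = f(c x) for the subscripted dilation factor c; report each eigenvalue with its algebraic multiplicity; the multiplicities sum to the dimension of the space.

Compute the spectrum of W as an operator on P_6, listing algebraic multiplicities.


image of 1: 1
image of x: -(3/2)x + 1
image of x^2: (9/4)x^2 + 2x
image of x^3: -(27/8)x^3 + 3x^2
image of x^4: (81/16)x^4 + 4x^3
image of x^5: -(243/32)x^5 + 5x^4
image of x^6: (729/64)x^6 + 6x^5
the matrix is upper triangular; its diagonal is (1, -3/2, 9/4, -27/8, 81/16, -243/32, 729/64)
for a triangular matrix the eigenvalues are the diagonal entries, with algebraic multiplicity their repetition count

λ = -243/32 (multiplicity 1), λ = -27/8 (multiplicity 1), λ = -3/2 (multiplicity 1), λ = 1 (multiplicity 1), λ = 9/4 (multiplicity 1), λ = 81/16 (multiplicity 1), λ = 729/64 (multiplicity 1)


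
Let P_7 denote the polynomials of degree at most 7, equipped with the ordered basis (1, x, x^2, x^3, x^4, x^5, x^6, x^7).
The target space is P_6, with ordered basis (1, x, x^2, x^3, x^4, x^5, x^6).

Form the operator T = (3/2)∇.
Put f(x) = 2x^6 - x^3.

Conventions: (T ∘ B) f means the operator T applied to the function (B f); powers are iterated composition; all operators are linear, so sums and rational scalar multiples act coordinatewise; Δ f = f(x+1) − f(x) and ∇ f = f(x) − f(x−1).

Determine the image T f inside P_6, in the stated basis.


∇ f = 12x^5 - 30x^4 + 40x^3 - 33x^2 + 15x - 3
((3/2)∇) f = 18x^5 - 45x^4 + 60x^3 - (99/2)x^2 + (45/2)x - 9/2

the result is g(x) = 18x^5 - 45x^4 + 60x^3 - (99/2)x^2 + (45/2)x - 9/2


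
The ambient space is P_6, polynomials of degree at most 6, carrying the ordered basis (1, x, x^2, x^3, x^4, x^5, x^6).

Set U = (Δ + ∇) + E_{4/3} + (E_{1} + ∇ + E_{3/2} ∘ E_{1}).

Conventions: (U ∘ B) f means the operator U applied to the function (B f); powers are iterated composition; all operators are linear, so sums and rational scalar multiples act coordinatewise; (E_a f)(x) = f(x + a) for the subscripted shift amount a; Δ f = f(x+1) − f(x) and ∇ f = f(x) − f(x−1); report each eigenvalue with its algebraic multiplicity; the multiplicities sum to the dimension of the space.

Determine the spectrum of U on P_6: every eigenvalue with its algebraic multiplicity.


λ = 3 (multiplicity 7)

image of 1: 3
image of x: 3x + 47/6
image of x^2: 3x^2 + (47/3)x + 289/36
image of x^3: 3x^3 + (47/2)x^2 + (289/12)x + 4751/216
image of x^4: 3x^4 + (94/3)x^3 + (289/6)x^2 + (4751/54)x + 54721/1296
image of x^5: 3x^5 + (235/6)x^4 + (1445/18)x^3 + (23755/108)x^2 + (273605/1296)x + 823247/7776
image of x^6: 3x^6 + 47x^5 + (1445/12)x^4 + (23755/54)x^3 + (273605/432)x^2 + (823247/1296)x + 11652769/46656
the matrix is upper triangular; its diagonal is (3, 3, 3, 3, 3, 3, 3)
for a triangular matrix the eigenvalues are the diagonal entries, with algebraic multiplicity their repetition count


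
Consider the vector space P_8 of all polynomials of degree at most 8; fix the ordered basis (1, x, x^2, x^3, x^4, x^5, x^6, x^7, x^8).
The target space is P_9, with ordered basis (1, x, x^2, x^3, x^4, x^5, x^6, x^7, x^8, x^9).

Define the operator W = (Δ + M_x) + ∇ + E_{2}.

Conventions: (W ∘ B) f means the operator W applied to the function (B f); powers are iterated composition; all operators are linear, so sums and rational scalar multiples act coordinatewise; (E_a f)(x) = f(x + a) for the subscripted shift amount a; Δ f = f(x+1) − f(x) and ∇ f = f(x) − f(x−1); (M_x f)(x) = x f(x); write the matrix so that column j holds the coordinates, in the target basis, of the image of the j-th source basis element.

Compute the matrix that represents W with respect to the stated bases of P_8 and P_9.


the matrix is [[1, 4, 4, 10, 16, 34, 64, 130, 256]; [1, 1, 8, 12, 40, 80, 204, 448, 1040]; [0, 1, 1, 12, 24, 100, 240, 714, 1792]; [0, 0, 1, 1, 16, 40, 200, 560, 1904]; [0, 0, 0, 1, 1, 20, 60, 350, 1120]; [0, 0, 0, 0, 1, 1, 24, 84, 560]; [0, 0, 0, 0, 0, 1, 1, 28, 112]; [0, 0, 0, 0, 0, 0, 1, 1, 32]; [0, 0, 0, 0, 0, 0, 0, 1, 1]; [0, 0, 0, 0, 0, 0, 0, 0, 1]] (rows listed top to bottom)

image of 1: x + 1
image of x: x^2 + x + 4
image of x^2: x^3 + x^2 + 8x + 4
image of x^3: x^4 + x^3 + 12x^2 + 12x + 10
image of x^4: x^5 + x^4 + 16x^3 + 24x^2 + 40x + 16
image of x^5: x^6 + x^5 + 20x^4 + 40x^3 + 100x^2 + 80x + 34
image of x^6: x^7 + x^6 + 24x^5 + 60x^4 + 200x^3 + 240x^2 + 204x + 64
image of x^7: x^8 + x^7 + 28x^6 + 84x^5 + 350x^4 + 560x^3 + 714x^2 + 448x + 130
image of x^8: x^9 + x^8 + 32x^7 + 112x^6 + 560x^5 + 1120x^4 + 1904x^3 + 1792x^2 + 1040x + 256
each image's coordinates form column j of the matrix


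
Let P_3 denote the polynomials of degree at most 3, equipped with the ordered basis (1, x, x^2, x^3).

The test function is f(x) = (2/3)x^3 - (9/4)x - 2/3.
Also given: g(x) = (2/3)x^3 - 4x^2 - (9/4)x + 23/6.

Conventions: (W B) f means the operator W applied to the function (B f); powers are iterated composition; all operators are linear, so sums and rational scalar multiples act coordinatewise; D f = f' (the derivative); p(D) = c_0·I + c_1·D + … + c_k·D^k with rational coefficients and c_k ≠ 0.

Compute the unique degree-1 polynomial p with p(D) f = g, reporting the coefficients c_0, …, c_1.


p(D) = I − 2·D, i.e. c_0 = 1, c_1 = -2

D^0 f = (2/3)x^3 - (9/4)x - 2/3
D^1 f = 2x^2 - 9/4
matching coefficients of g against c_0 f + c_1 Df + … from the top degree down determines the c_i
solution: c_0 = 1, c_1 = -2


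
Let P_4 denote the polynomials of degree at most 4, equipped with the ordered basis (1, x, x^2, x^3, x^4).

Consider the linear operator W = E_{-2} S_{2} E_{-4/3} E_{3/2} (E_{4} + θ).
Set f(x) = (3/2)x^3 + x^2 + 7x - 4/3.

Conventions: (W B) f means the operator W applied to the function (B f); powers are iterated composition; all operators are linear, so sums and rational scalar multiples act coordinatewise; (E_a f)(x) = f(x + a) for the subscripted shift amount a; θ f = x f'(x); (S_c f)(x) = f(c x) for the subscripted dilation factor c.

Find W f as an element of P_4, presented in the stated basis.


E_{4} f = (3/2)x^3 + 19x^2 + 87x + 416/3
θ f = (9/2)x^3 + 2x^2 + 7x
(E_{4} + θ) f = 6x^3 + 21x^2 + 94x + 416/3
E_{3/2} (E_{4} + θ) f = 6x^3 + 48x^2 + (395/2)x + 2083/6
E_{-4/3} E_{3/2} (E_{4} + θ) f = 6x^3 + 24x^2 + (203/2)x + 2789/18
S_{2} (E_{-4/3} E_{3/2}) (E_{4} + θ) f = 48x^3 + 96x^2 + 203x + 2789/18
E_{-2} S_{2} (E_{-4/3} E_{3/2}) (E_{4} + θ) f = 48x^3 - 192x^2 + 395x - 4519/18

g(x) = 48x^3 - 192x^2 + 395x - 4519/18


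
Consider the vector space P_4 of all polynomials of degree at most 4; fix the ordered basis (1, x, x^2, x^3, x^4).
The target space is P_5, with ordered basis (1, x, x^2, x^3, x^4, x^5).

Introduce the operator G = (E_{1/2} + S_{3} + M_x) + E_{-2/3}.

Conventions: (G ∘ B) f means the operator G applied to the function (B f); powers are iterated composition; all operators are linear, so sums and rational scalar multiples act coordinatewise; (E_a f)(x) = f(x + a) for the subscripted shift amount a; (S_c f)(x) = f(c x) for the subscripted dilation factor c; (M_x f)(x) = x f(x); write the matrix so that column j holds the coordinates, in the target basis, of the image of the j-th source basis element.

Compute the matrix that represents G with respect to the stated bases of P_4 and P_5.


image of 1: x + 3
image of x: x^2 + 5x - 1/6
image of x^2: x^3 + 11x^2 - (1/3)x + 25/36
image of x^3: x^4 + 29x^3 - (1/2)x^2 + (25/12)x - 37/216
image of x^4: x^5 + 83x^4 - (2/3)x^3 + (25/6)x^2 - (37/54)x + 337/1296
each image's coordinates form column j of the matrix

the matrix is [[3, -1/6, 25/36, -37/216, 337/1296]; [1, 5, -1/3, 25/12, -37/54]; [0, 1, 11, -1/2, 25/6]; [0, 0, 1, 29, -2/3]; [0, 0, 0, 1, 83]; [0, 0, 0, 0, 1]] (rows listed top to bottom)


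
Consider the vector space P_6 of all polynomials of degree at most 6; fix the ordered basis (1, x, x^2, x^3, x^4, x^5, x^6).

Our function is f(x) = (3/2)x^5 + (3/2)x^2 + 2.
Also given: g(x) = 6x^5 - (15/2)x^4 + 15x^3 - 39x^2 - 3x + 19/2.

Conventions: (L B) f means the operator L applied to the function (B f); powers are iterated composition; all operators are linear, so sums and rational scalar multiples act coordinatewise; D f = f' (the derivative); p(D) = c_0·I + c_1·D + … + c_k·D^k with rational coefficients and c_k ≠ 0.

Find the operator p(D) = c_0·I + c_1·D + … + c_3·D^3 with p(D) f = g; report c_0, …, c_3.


D^0 f = (3/2)x^5 + (3/2)x^2 + 2
D^1 f = (15/2)x^4 + 3x
D^2 f = 30x^3 + 3
D^3 f = 90x^2
matching coefficients of g against c_0 f + c_1 Df + … from the top degree down determines the c_i
solution: c_0 = 4, c_1 = -1, c_2 = 1/2, c_3 = -1/2

p(D) = 4·I − D + (1/2)·D^2 − (1/2)·D^3, i.e. c_0 = 4, c_1 = -1, c_2 = 1/2, c_3 = -1/2


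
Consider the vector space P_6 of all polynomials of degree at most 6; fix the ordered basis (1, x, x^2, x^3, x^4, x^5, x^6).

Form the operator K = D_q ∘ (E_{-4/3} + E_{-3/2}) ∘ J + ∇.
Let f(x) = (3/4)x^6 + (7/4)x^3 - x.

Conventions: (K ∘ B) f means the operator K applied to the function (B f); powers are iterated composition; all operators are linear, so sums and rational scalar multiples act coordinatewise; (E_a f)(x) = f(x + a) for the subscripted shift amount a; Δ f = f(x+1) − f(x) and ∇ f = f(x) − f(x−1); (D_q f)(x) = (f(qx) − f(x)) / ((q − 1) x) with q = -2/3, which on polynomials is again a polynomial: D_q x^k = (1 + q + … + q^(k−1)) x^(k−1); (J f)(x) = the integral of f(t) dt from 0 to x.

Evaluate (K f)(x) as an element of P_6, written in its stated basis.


J f = (3/28)x^7 + (7/16)x^4 - (1/2)x^2
E_{-4/3} J f = (3/28)x^7 - x^6 + 4x^5 - (1217/144)x^4 + (257/27)x^3 - (287/54)x^2 + (340/243)x - 1576/5103
E_{-3/2} J f = (3/28)x^7 - (9/8)x^6 + (81/16)x^5 - (391/32)x^4 + (1047/64)x^3 - (1495/128)x^2 + (1059/256)x - 2655/3584
(E_{-4/3} + E_{-3/2}) J f = (3/14)x^7 - (17/8)x^6 + (145/16)x^5 - (5953/288)x^4 + (44717/1728)x^3 - (58733/3456)x^2 + (344377/62208)x - 2742407/2612736
D_q (E_{-4/3} + E_{-3/2}) J f = (463/3402)x^6 - (2261/1944)x^5 + (7975/1296)x^4 - (77389/7776)x^3 + (313019/15552)x^2 - (58733/10368)x + 344377/62208
∇ f = (9/2)x^5 - (45/4)x^4 + 15x^3 - 6x^2 - (3/4)x
(D_q ∘ (E_{-4/3} + E_{-3/2}) ∘ J + ∇) f = (463/3402)x^6 + (6487/1944)x^5 - (6605/1296)x^4 + (39251/7776)x^3 + (219707/15552)x^2 - (66509/10368)x + 344377/62208

the result is g(x) = (463/3402)x^6 + (6487/1944)x^5 - (6605/1296)x^4 + (39251/7776)x^3 + (219707/15552)x^2 - (66509/10368)x + 344377/62208


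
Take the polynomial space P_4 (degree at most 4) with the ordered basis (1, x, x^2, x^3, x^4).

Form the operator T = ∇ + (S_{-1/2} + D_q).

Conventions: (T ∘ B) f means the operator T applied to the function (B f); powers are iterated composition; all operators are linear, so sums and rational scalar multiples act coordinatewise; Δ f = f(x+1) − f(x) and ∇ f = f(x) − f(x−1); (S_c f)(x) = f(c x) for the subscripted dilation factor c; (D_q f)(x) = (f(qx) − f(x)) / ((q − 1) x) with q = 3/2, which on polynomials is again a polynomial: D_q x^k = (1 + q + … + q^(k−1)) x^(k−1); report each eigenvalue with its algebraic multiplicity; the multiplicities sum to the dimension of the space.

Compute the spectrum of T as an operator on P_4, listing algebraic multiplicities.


λ = -1/2 (multiplicity 1), λ = -1/8 (multiplicity 1), λ = 1/16 (multiplicity 1), λ = 1/4 (multiplicity 1), λ = 1 (multiplicity 1)

image of 1: 1
image of x: -(1/2)x + 2
image of x^2: (1/4)x^2 + (9/2)x - 1
image of x^3: -(1/8)x^3 + (31/4)x^2 - 3x + 1
image of x^4: (1/16)x^4 + (97/8)x^3 - 6x^2 + 4x - 1
the matrix is upper triangular; its diagonal is (1, -1/2, 1/4, -1/8, 1/16)
for a triangular matrix the eigenvalues are the diagonal entries, with algebraic multiplicity their repetition count


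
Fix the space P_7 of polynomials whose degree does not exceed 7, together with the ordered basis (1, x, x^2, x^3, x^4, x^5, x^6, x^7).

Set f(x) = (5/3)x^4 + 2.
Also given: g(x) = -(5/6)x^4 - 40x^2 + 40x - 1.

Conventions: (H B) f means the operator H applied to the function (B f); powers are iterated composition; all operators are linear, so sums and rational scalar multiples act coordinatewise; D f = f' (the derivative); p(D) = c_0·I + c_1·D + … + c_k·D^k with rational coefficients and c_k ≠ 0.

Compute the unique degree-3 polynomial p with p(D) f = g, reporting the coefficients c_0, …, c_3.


p(D) = -(1/2)·I − 2·D^2 + D^3, i.e. c_0 = -1/2, c_1 = 0, c_2 = -2, c_3 = 1

D^0 f = (5/3)x^4 + 2
D^1 f = (20/3)x^3
D^2 f = 20x^2
D^3 f = 40x
matching coefficients of g against c_0 f + c_1 Df + … from the top degree down determines the c_i
solution: c_0 = -1/2, c_1 = 0, c_2 = -2, c_3 = 1


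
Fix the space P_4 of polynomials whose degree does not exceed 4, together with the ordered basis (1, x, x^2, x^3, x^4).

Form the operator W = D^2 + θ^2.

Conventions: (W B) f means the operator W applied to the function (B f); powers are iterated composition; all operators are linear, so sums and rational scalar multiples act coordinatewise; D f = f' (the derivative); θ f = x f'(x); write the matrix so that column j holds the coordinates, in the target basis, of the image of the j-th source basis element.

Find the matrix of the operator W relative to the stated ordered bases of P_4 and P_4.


image of 1: 0
image of x: x
image of x^2: 4x^2 + 2
image of x^3: 9x^3 + 6x
image of x^4: 16x^4 + 12x^2
each image's coordinates form column j of the matrix

the matrix is [[0, 0, 2, 0, 0]; [0, 1, 0, 6, 0]; [0, 0, 4, 0, 12]; [0, 0, 0, 9, 0]; [0, 0, 0, 0, 16]] (rows listed top to bottom)


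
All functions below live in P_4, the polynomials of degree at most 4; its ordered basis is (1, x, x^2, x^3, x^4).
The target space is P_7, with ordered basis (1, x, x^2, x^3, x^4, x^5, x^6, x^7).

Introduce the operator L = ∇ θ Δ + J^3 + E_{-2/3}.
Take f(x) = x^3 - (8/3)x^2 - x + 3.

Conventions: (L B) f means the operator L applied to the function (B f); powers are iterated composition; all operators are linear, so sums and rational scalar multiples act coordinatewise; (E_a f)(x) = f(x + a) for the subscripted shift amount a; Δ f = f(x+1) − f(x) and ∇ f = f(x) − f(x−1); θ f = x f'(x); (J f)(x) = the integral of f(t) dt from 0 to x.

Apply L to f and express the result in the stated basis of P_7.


Δ f = 3x^2 - (7/3)x - 8/3
θ Δ f = 6x^2 - (7/3)x
∇ θ Δ f = 12x - 25/3
J f = (1/4)x^4 - (8/9)x^3 - (1/2)x^2 + 3x
J J f = (1/20)x^5 - (2/9)x^4 - (1/6)x^3 + (3/2)x^2
J J J f = (1/120)x^6 - (2/45)x^5 - (1/24)x^4 + (1/2)x^3
E_{-2/3} f = x^3 - (14/3)x^2 + (35/9)x + 59/27
(∇ θ Δ + J^3 + E_{-2/3}) f = (1/120)x^6 - (2/45)x^5 - (1/24)x^4 + (3/2)x^3 - (14/3)x^2 + (143/9)x - 166/27

the result is g(x) = (1/120)x^6 - (2/45)x^5 - (1/24)x^4 + (3/2)x^3 - (14/3)x^2 + (143/9)x - 166/27


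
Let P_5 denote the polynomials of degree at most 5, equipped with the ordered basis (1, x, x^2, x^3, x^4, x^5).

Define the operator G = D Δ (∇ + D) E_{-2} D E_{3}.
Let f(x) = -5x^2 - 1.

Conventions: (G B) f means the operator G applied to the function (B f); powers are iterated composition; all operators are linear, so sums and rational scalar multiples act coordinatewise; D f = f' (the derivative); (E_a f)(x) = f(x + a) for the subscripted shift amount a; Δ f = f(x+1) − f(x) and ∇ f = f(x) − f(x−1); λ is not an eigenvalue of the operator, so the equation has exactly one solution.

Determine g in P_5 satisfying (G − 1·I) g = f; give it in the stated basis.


write g with unknown coordinates in the stated basis and equate coefficients in (G − 1·I) g = f
solving from the highest basis element down gives g = 5x^2 + 1
check: G g = 0
so G g − 1·g = -5x^2 - 1 = f ✓

the result is g(x) = 5x^2 + 1


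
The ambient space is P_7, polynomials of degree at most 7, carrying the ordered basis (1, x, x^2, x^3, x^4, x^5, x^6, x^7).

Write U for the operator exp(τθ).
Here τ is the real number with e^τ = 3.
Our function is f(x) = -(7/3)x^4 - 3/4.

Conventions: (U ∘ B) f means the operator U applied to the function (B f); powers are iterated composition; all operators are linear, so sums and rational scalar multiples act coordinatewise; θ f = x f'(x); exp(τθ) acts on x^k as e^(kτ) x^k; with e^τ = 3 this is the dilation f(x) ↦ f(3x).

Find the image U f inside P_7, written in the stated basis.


the result is g(x) = -189x^4 - 3/4

exp(τθ) x^k = e^(kτ) x^k; with e^τ = 3 this sends x^k to 3^k x^k
x^4 ↦ 81 x^4
applying this coordinatewise to f: exp(τθ) f = -189x^4 - 3/4


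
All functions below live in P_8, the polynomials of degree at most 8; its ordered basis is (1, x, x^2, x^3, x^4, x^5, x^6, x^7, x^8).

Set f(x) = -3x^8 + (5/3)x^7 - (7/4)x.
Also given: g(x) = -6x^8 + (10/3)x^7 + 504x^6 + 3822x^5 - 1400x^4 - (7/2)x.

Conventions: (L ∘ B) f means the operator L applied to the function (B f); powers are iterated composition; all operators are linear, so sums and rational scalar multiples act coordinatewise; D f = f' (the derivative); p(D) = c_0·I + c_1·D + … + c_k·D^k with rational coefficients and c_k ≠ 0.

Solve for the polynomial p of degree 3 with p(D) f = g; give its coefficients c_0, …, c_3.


D^0 f = -3x^8 + (5/3)x^7 - (7/4)x
D^1 f = -24x^7 + (35/3)x^6 - 7/4
D^2 f = -168x^6 + 70x^5
D^3 f = -1008x^5 + 350x^4
matching coefficients of g against c_0 f + c_1 Df + … from the top degree down determines the c_i
solution: c_0 = 2, c_1 = 0, c_2 = -3, c_3 = -4

c_0 = 2, c_1 = 0, c_2 = -3, c_3 = -4


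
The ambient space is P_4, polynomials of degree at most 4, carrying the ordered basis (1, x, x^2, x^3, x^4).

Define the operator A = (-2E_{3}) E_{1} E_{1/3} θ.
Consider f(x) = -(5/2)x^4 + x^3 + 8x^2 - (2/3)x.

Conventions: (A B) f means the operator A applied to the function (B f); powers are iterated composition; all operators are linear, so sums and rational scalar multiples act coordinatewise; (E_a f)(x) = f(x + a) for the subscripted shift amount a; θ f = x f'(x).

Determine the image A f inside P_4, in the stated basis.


the result is g(x) = 20x^4 + (1022/3)x^3 + (6430/3)x^2 + (159182/27)x + 483470/81

θ f = -10x^4 + 3x^3 + 16x^2 - (2/3)x
E_{1/3} θ f = -10x^4 - (31/3)x^3 + (37/3)x^2 + (257/27)x + 125/81
E_{1} (E_{1/3} θ) f = -10x^4 - (151/3)x^3 - (236/3)x^2 - (994/27)x + 248/81
E_{3} E_{1} (E_{1/3} θ) f = -10x^4 - (511/3)x^3 - (3215/3)x^2 - (79591/27)x - 241735/81
(-2E_{3}) E_{1} (E_{1/3} θ) f = 20x^4 + (1022/3)x^3 + (6430/3)x^2 + (159182/27)x + 483470/81


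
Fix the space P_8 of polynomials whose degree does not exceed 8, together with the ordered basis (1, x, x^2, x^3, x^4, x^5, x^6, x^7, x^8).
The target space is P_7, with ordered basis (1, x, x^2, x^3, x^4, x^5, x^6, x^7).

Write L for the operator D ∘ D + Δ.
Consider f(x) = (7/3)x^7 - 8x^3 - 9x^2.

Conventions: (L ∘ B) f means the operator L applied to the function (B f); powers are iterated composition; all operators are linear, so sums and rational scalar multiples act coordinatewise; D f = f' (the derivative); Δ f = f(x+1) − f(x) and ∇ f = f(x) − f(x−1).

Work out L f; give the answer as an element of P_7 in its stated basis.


the image equals g(x) = (49/3)x^6 + 147x^5 + (245/3)x^4 + (245/3)x^3 + 25x^2 - (221/3)x - 98/3

D f = (49/3)x^6 - 24x^2 - 18x
D D f = 98x^5 - 48x - 18
Δ f = (49/3)x^6 + 49x^5 + (245/3)x^4 + (245/3)x^3 + 25x^2 - (77/3)x - 44/3
(D ∘ D + Δ) f = (49/3)x^6 + 147x^5 + (245/3)x^4 + (245/3)x^3 + 25x^2 - (221/3)x - 98/3


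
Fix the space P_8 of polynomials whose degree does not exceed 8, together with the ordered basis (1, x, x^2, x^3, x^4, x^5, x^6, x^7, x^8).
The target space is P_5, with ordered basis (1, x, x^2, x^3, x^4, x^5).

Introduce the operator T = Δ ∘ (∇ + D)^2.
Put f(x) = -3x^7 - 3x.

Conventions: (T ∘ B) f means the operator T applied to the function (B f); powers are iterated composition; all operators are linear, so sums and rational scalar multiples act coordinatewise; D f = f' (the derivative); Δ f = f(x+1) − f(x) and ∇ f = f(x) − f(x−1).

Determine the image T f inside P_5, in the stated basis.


∇ f = -21x^6 + 63x^5 - 105x^4 + 105x^3 - 63x^2 + 21x - 6
D f = -21x^6 - 3
(∇ + D) f = -42x^6 + 63x^5 - 105x^4 + 105x^3 - 63x^2 + 21x - 9
∇ (∇ + D) f = -252x^5 + 945x^4 - 1890x^3 + 2205x^2 - 1428x + 399
D (∇ + D) f = -252x^5 + 315x^4 - 420x^3 + 315x^2 - 126x + 21
(∇ + D) (∇ + D) f = -504x^5 + 1260x^4 - 2310x^3 + 2520x^2 - 1554x + 420
Δ (∇ + D)^2 f = -2520x^4 - 4410x^2 + 630x - 588

the result is g(x) = -2520x^4 - 4410x^2 + 630x - 588


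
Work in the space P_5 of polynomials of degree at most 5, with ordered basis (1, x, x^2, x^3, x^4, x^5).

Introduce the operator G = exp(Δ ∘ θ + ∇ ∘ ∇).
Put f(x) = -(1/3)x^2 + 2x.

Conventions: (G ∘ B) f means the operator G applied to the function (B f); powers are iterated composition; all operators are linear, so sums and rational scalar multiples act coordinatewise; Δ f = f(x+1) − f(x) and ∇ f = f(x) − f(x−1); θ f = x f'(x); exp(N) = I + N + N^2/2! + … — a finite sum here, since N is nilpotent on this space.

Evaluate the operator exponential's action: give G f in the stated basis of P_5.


the result is g(x) = -(1/3)x^2 + (2/3)x

order-1 term: -(4/3)x + 2/3
order-2 term: -2/3
the series for exp(Δ ∘ θ + ∇ ∘ ∇) f terminates at order 2
exp(Δ ∘ θ + ∇ ∘ ∇) f = -(1/3)x^2 + (2/3)x


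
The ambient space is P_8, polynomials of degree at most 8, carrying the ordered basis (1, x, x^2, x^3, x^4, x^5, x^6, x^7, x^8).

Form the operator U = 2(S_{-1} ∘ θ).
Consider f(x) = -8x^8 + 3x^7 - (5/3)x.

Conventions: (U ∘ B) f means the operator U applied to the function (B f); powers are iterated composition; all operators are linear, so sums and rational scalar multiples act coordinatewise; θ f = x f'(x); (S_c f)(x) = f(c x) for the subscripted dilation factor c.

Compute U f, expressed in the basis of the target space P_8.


g(x) = -128x^8 - 42x^7 + (10/3)x

θ f = -64x^8 + 21x^7 - (5/3)x
S_{-1} θ f = -64x^8 - 21x^7 + (5/3)x
(2(S_{-1} ∘ θ)) f = -128x^8 - 42x^7 + (10/3)x


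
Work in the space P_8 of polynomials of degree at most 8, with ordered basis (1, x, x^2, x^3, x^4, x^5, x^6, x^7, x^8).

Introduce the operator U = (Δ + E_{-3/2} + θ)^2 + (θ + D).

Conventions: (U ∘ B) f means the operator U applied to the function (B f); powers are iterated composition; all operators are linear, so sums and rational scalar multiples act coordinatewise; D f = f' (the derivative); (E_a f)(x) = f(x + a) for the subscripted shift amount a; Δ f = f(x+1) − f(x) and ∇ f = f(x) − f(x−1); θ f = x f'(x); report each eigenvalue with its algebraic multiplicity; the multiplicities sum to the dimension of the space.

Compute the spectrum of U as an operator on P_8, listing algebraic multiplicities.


image of 1: 1
image of x: 5x - 1/2
image of x^2: 11x^2 - 3x + 27/2
image of x^3: 19x^3 - (15/2)x^2 + 60x - 173/8
image of x^4: 29x^4 - 14x^3 + 159x^2 - (211/2)x + 437/4
image of x^5: 41x^5 - (45/2)x^4 + 330x^3 - (1245/4)x^2 + (4855/8)x - 7387/32
image of x^6: 55x^6 - 33x^5 + (1185/2)x^4 - (1435/2)x^3 + (4005/2)x^2 - (23427/16)x + 26963/32
image of x^7: 71x^7 - (91/2)x^6 + 966x^5 - (11375/8)x^4 + (40775/8)x^3 - (172851/32)x^2 + (48573/8)x - 273849/128
image of x^8: 89x^8 - 60x^7 + 1470x^6 - 2541x^5 + (22085/2)x^4 - (60571/4)x^3 + (199843/8)x^2 - (277967/16)x + 223257/32
the matrix is upper triangular; its diagonal is (1, 5, 11, 19, 29, 41, 55, 71, 89)
for a triangular matrix the eigenvalues are the diagonal entries, with algebraic multiplicity their repetition count

λ = 1 (multiplicity 1), λ = 5 (multiplicity 1), λ = 11 (multiplicity 1), λ = 19 (multiplicity 1), λ = 29 (multiplicity 1), λ = 41 (multiplicity 1), λ = 55 (multiplicity 1), λ = 71 (multiplicity 1), λ = 89 (multiplicity 1)


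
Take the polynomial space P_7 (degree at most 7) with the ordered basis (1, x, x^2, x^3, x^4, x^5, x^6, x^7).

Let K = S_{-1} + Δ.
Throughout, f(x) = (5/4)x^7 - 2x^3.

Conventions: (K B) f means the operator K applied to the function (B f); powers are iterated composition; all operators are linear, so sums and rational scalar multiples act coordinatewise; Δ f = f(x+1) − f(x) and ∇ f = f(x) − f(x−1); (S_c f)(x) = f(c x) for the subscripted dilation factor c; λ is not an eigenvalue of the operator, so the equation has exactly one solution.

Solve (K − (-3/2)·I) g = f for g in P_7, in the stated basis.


write g with unknown coordinates in the stated basis and equate coefficients in (K − (-3/2)·I) g = f
solving from the highest basis element down gives g = (5/2)x^7 - 7x^6 - 21x^5 + 49x^4 + 129x^3 - (837/5)x^2 - (1187/5)x + 2523/25
check: K g = -(5/2)x^7 + (21/2)x^6 + (63/2)x^5 - (147/2)x^4 - (391/2)x^3 + (2511/10)x^2 + (3561/10)x - 7569/50
so K g − (-3/2)·g = (5/4)x^7 - 2x^3 = f ✓

the result is g(x) = (5/2)x^7 - 7x^6 - 21x^5 + 49x^4 + 129x^3 - (837/5)x^2 - (1187/5)x + 2523/25


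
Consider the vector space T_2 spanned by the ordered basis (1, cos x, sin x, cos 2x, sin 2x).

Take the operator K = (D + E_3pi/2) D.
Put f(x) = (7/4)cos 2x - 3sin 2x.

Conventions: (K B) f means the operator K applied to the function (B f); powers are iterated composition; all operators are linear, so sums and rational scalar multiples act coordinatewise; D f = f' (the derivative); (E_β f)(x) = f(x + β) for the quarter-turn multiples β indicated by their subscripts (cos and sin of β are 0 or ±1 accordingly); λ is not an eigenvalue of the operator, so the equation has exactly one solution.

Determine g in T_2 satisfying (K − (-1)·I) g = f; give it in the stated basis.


write g with unknown coordinates in the stated basis and equate coefficients in (K − (-1)·I) g = f
solving from the highest basis element down gives g = -(45/52)cos 2x + (11/26)sin 2x
check: K g = (34/13)cos 2x - (89/26)sin 2x
so K g − (-1)·g = (7/4)cos 2x - 3sin 2x = f ✓

g(x) = -(45/52)cos 2x + (11/26)sin 2x


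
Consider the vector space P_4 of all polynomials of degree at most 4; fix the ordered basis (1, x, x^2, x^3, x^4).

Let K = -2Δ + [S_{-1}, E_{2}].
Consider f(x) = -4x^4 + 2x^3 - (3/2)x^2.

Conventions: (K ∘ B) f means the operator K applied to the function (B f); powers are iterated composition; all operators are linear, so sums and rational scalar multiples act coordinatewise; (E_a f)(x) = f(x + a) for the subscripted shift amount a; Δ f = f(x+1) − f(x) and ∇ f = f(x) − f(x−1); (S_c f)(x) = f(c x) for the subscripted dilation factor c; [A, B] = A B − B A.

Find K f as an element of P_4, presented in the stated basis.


Δ f = -16x^3 - 18x^2 - 13x - 7/2
(-2Δ) f = 32x^3 + 36x^2 + 26x + 7
E_{2} f = -4x^4 - 30x^3 - (171/2)x^2 - 110x - 54
S_{-1} E_{2} f = -4x^4 + 30x^3 - (171/2)x^2 + 110x - 54
S_{-1} f = -4x^4 - 2x^3 - (3/2)x^2
E_{2} S_{-1} f = -4x^4 - 34x^3 - (219/2)x^2 - 158x - 86
[S_{-1}, E_{2}] f = 64x^3 + 24x^2 + 268x + 32
(-2Δ + [S_{-1}, E_{2}]) f = 96x^3 + 60x^2 + 294x + 39

the image equals g(x) = 96x^3 + 60x^2 + 294x + 39


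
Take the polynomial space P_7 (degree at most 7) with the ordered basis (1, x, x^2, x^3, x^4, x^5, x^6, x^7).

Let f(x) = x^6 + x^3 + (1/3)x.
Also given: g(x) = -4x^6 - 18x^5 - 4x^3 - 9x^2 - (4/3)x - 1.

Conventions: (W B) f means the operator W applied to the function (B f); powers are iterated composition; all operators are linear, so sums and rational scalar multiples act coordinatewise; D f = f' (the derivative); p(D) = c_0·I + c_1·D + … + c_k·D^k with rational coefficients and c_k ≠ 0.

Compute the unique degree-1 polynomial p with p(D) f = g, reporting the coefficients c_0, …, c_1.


p(D) = -4·I − 3·D, i.e. c_0 = -4, c_1 = -3

D^0 f = x^6 + x^3 + (1/3)x
D^1 f = 6x^5 + 3x^2 + 1/3
matching coefficients of g against c_0 f + c_1 Df + … from the top degree down determines the c_i
solution: c_0 = -4, c_1 = -3


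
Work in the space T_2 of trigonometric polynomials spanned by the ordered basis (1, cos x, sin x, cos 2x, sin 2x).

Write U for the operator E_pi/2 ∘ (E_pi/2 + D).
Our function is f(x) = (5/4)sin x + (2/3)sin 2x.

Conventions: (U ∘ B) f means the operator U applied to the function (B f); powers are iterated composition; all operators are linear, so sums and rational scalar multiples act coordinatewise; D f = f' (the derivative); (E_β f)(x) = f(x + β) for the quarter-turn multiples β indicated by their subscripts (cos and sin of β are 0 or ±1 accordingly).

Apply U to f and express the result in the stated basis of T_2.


g(x) = -(5/2)sin x - (4/3)cos 2x + (2/3)sin 2x

E_pi/2 f = (5/4)cos x - (2/3)sin 2x
D f = (5/4)cos x + (4/3)cos 2x
(E_pi/2 + D) f = (5/2)cos x + (4/3)cos 2x - (2/3)sin 2x
E_pi/2 (E_pi/2 + D) f = -(5/2)sin x - (4/3)cos 2x + (2/3)sin 2x


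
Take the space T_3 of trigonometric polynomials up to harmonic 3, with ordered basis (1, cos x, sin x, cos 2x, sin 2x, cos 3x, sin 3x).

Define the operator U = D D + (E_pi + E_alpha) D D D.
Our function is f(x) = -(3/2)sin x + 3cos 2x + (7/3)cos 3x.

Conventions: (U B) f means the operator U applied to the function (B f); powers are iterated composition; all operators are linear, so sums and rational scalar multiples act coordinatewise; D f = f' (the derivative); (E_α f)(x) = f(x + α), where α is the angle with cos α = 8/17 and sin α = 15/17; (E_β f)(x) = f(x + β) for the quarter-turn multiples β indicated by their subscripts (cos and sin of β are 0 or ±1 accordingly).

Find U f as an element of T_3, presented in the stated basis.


D f = -(3/2)cos x - 6sin 2x - 7sin 3x
D D f = (3/2)sin x - 12cos 2x - 21cos 3x
D f = -(3/2)cos x - 6sin 2x - 7sin 3x
D D f = (3/2)sin x - 12cos 2x - 21cos 3x
D D D f = (3/2)cos x + 24sin 2x + 63sin 3x
E_pi (D D) D f = -(3/2)cos x + 24sin 2x - 63sin 3x
E_alpha (D D) D f = (12/17)cos x - (45/34)sin x + (5760/289)cos 2x - (3864/289)sin 2x - (31185/4913)cos 3x - (307944/4913)sin 3x
(E_pi + E_alpha) (D D) D f = -(27/34)cos x - (45/34)sin x + (5760/289)cos 2x + (3072/289)sin 2x - (31185/4913)cos 3x - (617463/4913)sin 3x
(D D + (E_pi + E_alpha) D D D) f = -(27/34)cos x + (3/17)sin x + (2292/289)cos 2x + (3072/289)sin 2x - (134358/4913)cos 3x - (617463/4913)sin 3x

the result is g(x) = -(27/34)cos x + (3/17)sin x + (2292/289)cos 2x + (3072/289)sin 2x - (134358/4913)cos 3x - (617463/4913)sin 3x


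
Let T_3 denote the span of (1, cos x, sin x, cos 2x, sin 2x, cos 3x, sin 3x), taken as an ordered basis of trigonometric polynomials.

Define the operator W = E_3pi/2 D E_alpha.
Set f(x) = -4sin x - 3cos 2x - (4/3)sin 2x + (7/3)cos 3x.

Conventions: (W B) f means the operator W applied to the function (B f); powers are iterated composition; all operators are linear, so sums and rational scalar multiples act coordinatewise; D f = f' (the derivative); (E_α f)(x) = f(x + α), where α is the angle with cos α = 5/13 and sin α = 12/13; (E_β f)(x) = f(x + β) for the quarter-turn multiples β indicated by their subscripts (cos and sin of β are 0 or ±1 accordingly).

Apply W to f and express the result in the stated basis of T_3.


E_alpha f = -(48/13)cos x - (20/13)sin x + (197/169)cos 2x + (1556/507)sin 2x - (14245/6591)cos 3x + (1932/2197)sin 3x
D E_alpha f = -(20/13)cos x + (48/13)sin x + (3112/507)cos 2x - (394/169)sin 2x + (5796/2197)cos 3x + (14245/2197)sin 3x
E_3pi/2 D E_alpha f = -(48/13)cos x - (20/13)sin x - (3112/507)cos 2x + (394/169)sin 2x + (14245/2197)cos 3x - (5796/2197)sin 3x

g(x) = -(48/13)cos x - (20/13)sin x - (3112/507)cos 2x + (394/169)sin 2x + (14245/2197)cos 3x - (5796/2197)sin 3x


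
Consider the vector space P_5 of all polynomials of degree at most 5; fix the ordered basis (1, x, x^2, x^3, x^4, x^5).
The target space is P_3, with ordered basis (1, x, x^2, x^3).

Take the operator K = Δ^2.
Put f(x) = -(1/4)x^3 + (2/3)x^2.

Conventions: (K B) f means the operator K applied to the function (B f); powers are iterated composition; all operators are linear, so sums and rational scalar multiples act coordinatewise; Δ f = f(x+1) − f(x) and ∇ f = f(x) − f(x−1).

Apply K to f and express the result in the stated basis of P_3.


the image equals g(x) = -(3/2)x - 1/6

Δ f = -(3/4)x^2 + (7/12)x + 5/12
Δ Δ f = -(3/2)x - 1/6


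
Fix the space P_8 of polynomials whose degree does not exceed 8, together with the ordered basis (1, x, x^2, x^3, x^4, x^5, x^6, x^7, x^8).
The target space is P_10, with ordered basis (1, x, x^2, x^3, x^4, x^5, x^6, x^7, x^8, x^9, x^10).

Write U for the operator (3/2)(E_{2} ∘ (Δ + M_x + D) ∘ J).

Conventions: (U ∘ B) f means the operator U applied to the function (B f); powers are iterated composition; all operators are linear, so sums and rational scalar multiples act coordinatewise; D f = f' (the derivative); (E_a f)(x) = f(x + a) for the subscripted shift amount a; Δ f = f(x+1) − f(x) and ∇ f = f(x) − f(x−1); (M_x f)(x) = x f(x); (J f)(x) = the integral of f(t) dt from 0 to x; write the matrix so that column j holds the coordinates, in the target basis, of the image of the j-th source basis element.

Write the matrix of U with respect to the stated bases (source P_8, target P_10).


image of 1: (3/2)x^2 + 6x + 9
image of x: (3/4)x^3 + (9/2)x^2 + 12x + 51/4
image of x^2: (1/2)x^4 + 4x^3 + 15x^2 + (59/2)x + 47/2
image of x^3: (3/8)x^5 + (15/4)x^4 + 18x^3 + (201/4)x^2 + (153/2)x + 387/8
image of x^4: (3/10)x^6 + (18/5)x^5 + 21x^4 + 75x^3 + 165x^2 + (2031/10)x + 213/2
image of x^5: (1/4)x^7 + (7/2)x^6 + 24x^5 + (415/4)x^4 + 295x^3 + (2127/4)x^2 + (1097/2)x + 985/4
image of x^6: (3/14)x^8 + (24/7)x^7 + 27x^6 + (273/2)x^5 + (945/2)x^4 + (2223/2)x^3 + (3387/2)x^2 + (21069/14)x + 8289/14
image of x^7: (3/16)x^9 + (27/8)x^8 + 30x^7 + (693/4)x^6 + (1407/2)x^5 + (16233/8)x^4 + (8127/2)x^3 + (21453/4)x^2 + (8385/2)x + 23523/16
image of x^8: (1/6)x^10 + (10/3)x^9 + 33x^8 + 214x^7 + 994x^6 + 3381x^5 + 8351x^4 + 14558x^3 + 16962x^2 + (71081/6)x + 22499/6
each image's coordinates form column j of the matrix

the matrix is [[9, 51/4, 47/2, 387/8, 213/2, 985/4, 8289/14, 23523/16, 22499/6]; [6, 12, 59/2, 153/2, 2031/10, 1097/2, 21069/14, 8385/2, 71081/6]; [3/2, 9/2, 15, 201/4, 165, 2127/4, 3387/2, 21453/4, 16962]; [0, 3/4, 4, 18, 75, 295, 2223/2, 8127/2, 14558]; [0, 0, 1/2, 15/4, 21, 415/4, 945/2, 16233/8, 8351]; [0, 0, 0, 3/8, 18/5, 24, 273/2, 1407/2, 3381]; [0, 0, 0, 0, 3/10, 7/2, 27, 693/4, 994]; [0, 0, 0, 0, 0, 1/4, 24/7, 30, 214]; [0, 0, 0, 0, 0, 0, 3/14, 27/8, 33]; [0, 0, 0, 0, 0, 0, 0, 3/16, 10/3]; [0, 0, 0, 0, 0, 0, 0, 0, 1/6]] (rows listed top to bottom)


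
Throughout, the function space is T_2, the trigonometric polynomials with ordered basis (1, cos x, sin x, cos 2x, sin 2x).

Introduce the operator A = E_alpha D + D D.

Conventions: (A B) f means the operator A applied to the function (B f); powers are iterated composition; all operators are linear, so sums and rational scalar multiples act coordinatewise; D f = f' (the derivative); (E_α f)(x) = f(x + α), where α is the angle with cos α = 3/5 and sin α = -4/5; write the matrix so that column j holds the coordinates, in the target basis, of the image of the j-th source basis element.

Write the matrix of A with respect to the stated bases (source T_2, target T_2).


the matrix is [[0, 0, 0, 0, 0]; [0, -1/5, 3/5, 0, 0]; [0, -3/5, -1/5, 0, 0]; [0, 0, 0, -52/25, -14/25]; [0, 0, 0, 14/25, -52/25]] (rows listed top to bottom)

image of 1: 0
image of cos x: -(1/5)cos x - (3/5)sin x
image of sin x: (3/5)cos x - (1/5)sin x
image of cos 2x: -(52/25)cos 2x + (14/25)sin 2x
image of sin 2x: -(14/25)cos 2x - (52/25)sin 2x
each image's coordinates form column j of the matrix


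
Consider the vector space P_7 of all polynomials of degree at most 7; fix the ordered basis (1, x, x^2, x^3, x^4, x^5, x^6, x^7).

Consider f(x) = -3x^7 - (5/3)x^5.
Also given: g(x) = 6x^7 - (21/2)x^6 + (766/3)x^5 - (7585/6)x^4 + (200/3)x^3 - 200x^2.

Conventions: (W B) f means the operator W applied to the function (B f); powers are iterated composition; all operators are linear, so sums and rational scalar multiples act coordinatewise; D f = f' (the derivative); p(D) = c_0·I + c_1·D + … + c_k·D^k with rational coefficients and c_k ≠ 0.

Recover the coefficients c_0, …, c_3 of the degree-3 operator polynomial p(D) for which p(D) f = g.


D^0 f = -3x^7 - (5/3)x^5
D^1 f = -21x^6 - (25/3)x^4
D^2 f = -126x^5 - (100/3)x^3
D^3 f = -630x^4 - 100x^2
matching coefficients of g against c_0 f + c_1 Df + … from the top degree down determines the c_i
solution: c_0 = -2, c_1 = 1/2, c_2 = -2, c_3 = 2

p(D) = -2·I + (1/2)·D − 2·D^2 + 2·D^3, i.e. c_0 = -2, c_1 = 1/2, c_2 = -2, c_3 = 2


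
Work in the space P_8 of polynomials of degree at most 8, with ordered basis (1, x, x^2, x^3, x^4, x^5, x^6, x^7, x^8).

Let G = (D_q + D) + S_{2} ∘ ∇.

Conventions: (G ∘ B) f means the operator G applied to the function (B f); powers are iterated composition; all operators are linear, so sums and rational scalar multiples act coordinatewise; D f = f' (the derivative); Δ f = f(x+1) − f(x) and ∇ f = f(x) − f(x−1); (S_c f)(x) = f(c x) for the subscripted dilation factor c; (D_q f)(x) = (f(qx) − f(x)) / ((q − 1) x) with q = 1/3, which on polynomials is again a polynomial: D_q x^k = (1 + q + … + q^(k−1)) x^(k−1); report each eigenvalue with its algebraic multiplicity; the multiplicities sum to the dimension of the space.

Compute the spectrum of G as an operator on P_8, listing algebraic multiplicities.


λ = 0 (multiplicity 9)

image of 1: 0
image of x: 3
image of x^2: (22/3)x - 1
image of x^3: (148/9)x^2 - 6x + 1
image of x^4: (1012/27)x^3 - 24x^2 + 8x - 1
image of x^5: (7006/81)x^4 - 80x^3 + 40x^2 - 10x + 1
image of x^6: (48478/243)x^5 - 240x^4 + 160x^3 - 60x^2 + 12x - 1
image of x^7: (332788/729)x^6 - 672x^5 + 560x^4 - 280x^3 + 84x^2 - 14x + 1
image of x^8: (2260264/2187)x^7 - 1792x^6 + 1792x^5 - 1120x^4 + 448x^3 - 112x^2 + 16x - 1
the matrix is upper triangular; its diagonal is (0, 0, 0, 0, 0, 0, 0, 0, 0)
for a triangular matrix the eigenvalues are the diagonal entries, with algebraic multiplicity their repetition count


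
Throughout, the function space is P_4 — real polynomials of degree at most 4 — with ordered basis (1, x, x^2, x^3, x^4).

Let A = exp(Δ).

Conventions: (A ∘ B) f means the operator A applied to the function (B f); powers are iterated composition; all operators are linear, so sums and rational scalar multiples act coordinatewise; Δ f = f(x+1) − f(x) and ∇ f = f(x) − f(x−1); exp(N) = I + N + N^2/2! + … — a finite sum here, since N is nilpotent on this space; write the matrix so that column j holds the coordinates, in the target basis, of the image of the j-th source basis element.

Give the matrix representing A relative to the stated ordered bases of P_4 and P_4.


image of 1: 1
image of x: x + 1
image of x^2: x^2 + 2x + 2
image of x^3: x^3 + 3x^2 + 6x + 5
image of x^4: x^4 + 4x^3 + 12x^2 + 20x + 15
each image's coordinates form column j of the matrix

the matrix is [[1, 1, 2, 5, 15]; [0, 1, 2, 6, 20]; [0, 0, 1, 3, 12]; [0, 0, 0, 1, 4]; [0, 0, 0, 0, 1]] (rows listed top to bottom)


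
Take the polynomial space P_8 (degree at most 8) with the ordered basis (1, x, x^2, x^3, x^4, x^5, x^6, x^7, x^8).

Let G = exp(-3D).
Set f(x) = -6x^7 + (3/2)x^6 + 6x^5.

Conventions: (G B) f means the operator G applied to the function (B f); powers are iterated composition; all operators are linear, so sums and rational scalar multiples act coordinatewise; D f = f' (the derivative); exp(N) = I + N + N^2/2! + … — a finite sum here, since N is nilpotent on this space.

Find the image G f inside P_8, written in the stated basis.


order-1 term: 126x^6 - 27x^5 - 90x^4
order-2 term: -1134x^5 + (405/2)x^4 + 540x^3
order-3 term: 5670x^4 - 810x^3 - 1620x^2
order-4 term: -17010x^3 + (3645/2)x^2 + 2430x
order-5 term: 30618x^2 - 2187x - 1458
order-6 term: -30618x + 2187/2
order-7 term: 13122
the series for exp(-3D) f terminates at order 7
exp(-3D) f = -6x^7 + (255/2)x^6 - 1155x^5 + (11565/2)x^4 - 17280x^3 + (61641/2)x^2 - 30375x + 25515/2

the image equals g(x) = -6x^7 + (255/2)x^6 - 1155x^5 + (11565/2)x^4 - 17280x^3 + (61641/2)x^2 - 30375x + 25515/2
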